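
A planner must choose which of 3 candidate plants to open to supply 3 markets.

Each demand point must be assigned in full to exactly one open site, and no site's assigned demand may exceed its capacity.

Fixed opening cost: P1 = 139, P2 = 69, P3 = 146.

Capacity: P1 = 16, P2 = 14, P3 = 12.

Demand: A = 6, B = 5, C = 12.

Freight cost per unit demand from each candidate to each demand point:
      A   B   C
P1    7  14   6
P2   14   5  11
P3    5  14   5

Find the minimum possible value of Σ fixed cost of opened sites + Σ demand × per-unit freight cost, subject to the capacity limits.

Open {P2, P3}; cheapest assignment that respects the capacities:
  P2 (cap 14, load 11): A, B — cost 6×14 + 5×5 = 109
  P3 (cap 12, load 12): C — cost 12×5 = 60
  Shipping 169, fixed 215 → total 384.
  Any other capacity-feasible assignment to {P2, P3} ships for at least 169.
Compare {P1, P2}: its best feasible assignment gives total 389.
Compare {P1, P3}: its best feasible assignment gives total 457.
Every other set of open sites that can feasibly serve all demand totals ≥ 389 even under its best assignment. Minimum: 384.

384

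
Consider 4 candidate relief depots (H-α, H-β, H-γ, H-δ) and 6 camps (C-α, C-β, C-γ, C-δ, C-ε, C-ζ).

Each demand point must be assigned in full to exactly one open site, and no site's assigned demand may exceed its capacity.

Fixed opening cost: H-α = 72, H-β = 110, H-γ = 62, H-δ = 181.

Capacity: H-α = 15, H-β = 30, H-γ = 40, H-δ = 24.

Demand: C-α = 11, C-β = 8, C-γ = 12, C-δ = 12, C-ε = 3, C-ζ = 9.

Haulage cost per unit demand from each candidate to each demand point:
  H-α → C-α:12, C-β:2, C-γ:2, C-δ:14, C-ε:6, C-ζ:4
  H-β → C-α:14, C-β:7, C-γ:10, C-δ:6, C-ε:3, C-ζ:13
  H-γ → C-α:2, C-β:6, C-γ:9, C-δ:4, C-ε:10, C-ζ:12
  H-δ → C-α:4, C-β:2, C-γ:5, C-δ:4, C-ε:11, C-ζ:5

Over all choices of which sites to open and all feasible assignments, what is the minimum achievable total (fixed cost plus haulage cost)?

Open {H-α, H-γ}; cheapest assignment that respects the capacities:
  H-α (cap 15, load 15): C-γ, C-ε — cost 12×2 + 3×6 = 42
  H-γ (cap 40, load 40): C-α, C-β, C-δ, C-ζ — cost 11×2 + 8×6 + 12×4 + 9×12 = 226
  Shipping 268, fixed 134 → total 402.
  Any other capacity-feasible assignment to {H-α, H-γ} ships for at least 268.
Compare {H-α, H-γ, H-δ}: its best feasible assignment gives total 488.
Compare {H-γ, H-δ}: its best feasible assignment gives total 496.
Every other set of open sites that can feasibly serve all demand totals ≥ 488 even under its best assignment. Minimum: 402.

402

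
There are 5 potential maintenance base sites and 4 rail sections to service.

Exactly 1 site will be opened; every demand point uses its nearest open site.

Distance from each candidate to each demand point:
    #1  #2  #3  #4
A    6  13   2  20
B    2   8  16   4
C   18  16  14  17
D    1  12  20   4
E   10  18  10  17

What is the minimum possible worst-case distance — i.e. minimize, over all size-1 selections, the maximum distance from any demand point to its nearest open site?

Open {B}.
  Farthest demand point is #3 at distance 16 (to B); all others are ≤ 16.
With {C} the worst case is 18.
With {E} the worst case is 18.
No size-1 selection achieves below 16.

16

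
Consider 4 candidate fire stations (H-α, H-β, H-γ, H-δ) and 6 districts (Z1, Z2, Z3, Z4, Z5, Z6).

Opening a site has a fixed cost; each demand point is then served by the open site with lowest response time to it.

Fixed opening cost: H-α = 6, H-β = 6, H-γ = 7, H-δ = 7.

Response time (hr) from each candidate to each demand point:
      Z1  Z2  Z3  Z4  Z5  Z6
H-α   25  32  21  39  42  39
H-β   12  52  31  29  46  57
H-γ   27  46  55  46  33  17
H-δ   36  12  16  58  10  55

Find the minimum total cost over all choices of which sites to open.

116

Open {H-β, H-γ, H-δ}: assign each demand point to its cheapest open site.
  Z1→H-β 12, Z2→H-δ 12, Z3→H-δ 16, Z4→H-β 29, Z5→H-δ 10, Z6→H-γ 17
  response time 96, fixed 20 → total 116.
Compare {H-α, H-β, H-γ, H-δ}: response time 96 + fixed 26 = 122.
Compare {H-α, H-β, H-δ}: response time 118 + fixed 19 = 137.
Compare {H-α, H-γ, H-δ}: response time 119 + fixed 20 = 139.
All other subsets cost ≥ 122. Minimum total cost: 116.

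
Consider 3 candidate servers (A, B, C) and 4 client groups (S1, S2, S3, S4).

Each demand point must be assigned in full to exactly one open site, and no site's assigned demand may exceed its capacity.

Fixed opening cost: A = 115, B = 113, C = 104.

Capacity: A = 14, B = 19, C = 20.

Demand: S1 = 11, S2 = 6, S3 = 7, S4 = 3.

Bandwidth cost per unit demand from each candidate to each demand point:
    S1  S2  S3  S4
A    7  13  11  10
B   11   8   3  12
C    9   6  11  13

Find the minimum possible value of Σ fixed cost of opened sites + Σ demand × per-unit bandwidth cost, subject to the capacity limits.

Open {A, B}; cheapest assignment that respects the capacities:
  A (cap 14, load 14): S1, S4 — cost 11×7 + 3×10 = 107
  B (cap 19, load 13): S2, S3 — cost 6×8 + 7×3 = 69
  Shipping 176, fixed 228 → total 404.
  Any other capacity-feasible assignment to {A, B} ships for at least 176.
Compare {B, C}: its best feasible assignment gives total 409.
Compare {A, C}: its best feasible assignment gives total 439.
Every other set of open sites that can feasibly serve all demand totals ≥ 409 even under its best assignment. Minimum: 404.

404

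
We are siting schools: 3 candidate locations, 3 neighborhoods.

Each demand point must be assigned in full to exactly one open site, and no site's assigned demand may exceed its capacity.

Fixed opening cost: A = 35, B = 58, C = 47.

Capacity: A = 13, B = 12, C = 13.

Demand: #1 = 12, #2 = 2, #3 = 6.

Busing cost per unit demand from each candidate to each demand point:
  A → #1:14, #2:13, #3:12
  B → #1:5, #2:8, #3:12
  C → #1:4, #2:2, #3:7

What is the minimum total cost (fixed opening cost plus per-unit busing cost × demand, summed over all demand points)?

Open {B, C}; cheapest assignment that respects the capacities:
  B (cap 12, load 12): #1 — cost 12×5 = 60
  C (cap 13, load 8): #2, #3 — cost 2×2 + 6×7 = 46
  Shipping 106, fixed 105 → total 211.
  Any other capacity-feasible assignment to {B, C} ships for at least 106.
Compare {A, C}: its best feasible assignment gives total 228.
Compare {A, B, C}: its best feasible assignment gives total 246.
Every other set of open sites that can feasibly serve all demand totals ≥ 228 even under its best assignment. Minimum: 211.

211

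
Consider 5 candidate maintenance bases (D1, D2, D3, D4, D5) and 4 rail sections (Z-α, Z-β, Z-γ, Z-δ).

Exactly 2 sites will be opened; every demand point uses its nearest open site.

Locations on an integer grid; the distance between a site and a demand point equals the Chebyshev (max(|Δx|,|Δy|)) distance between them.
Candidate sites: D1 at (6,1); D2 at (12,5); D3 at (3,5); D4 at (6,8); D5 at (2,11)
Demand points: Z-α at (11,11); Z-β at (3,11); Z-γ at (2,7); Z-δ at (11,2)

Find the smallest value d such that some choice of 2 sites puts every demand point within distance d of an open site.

Open {D1, D4}.
  Farthest demand point is Z-α at distance 5 (to D4); all others are ≤ 5.
With {D2, D4} the worst case is 5.
With {D2, D3} the worst case is 6.
No size-2 selection achieves below 5.

5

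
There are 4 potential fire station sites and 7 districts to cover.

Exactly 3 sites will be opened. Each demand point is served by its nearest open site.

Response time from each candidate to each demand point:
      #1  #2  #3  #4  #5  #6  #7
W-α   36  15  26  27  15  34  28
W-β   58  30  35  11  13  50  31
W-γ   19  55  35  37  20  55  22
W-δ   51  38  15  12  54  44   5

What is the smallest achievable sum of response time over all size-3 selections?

115

Open {W-α, W-γ, W-δ}.
  #1→W-γ 19, #2→W-α 15, #3→W-δ 15, #4→W-δ 12, #5→W-α 15, #6→W-α 34, #7→W-δ 5  ⇒ total 115.
Compare {W-α, W-β, W-δ}: total 129.
Compare {W-β, W-γ, W-δ}: total 137.
No size-3 selection does better; minimum is 115.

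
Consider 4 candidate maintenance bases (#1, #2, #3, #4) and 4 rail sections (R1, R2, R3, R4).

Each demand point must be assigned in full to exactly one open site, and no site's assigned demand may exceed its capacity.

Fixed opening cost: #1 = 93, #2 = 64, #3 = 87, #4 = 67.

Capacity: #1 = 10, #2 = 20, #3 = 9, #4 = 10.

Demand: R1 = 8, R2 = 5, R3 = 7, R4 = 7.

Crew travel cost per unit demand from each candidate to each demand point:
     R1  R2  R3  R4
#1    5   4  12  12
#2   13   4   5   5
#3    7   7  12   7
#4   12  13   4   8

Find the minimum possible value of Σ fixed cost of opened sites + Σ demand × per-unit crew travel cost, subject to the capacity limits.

Open {#1, #2}; cheapest assignment that respects the capacities:
  #1 (cap 10, load 8): R1 — cost 8×5 = 40
  #2 (cap 20, load 19): R2, R3, R4 — cost 5×4 + 7×5 + 7×5 = 90
  Shipping 130, fixed 157 → total 287.
  Any other capacity-feasible assignment to {#1, #2} ships for at least 130.
Compare {#2, #3}: its best feasible assignment gives total 297.
Compare {#2, #4}: its best feasible assignment gives total 317.
Every other set of open sites that can feasibly serve all demand totals ≥ 297 even under its best assignment. Minimum: 287.

287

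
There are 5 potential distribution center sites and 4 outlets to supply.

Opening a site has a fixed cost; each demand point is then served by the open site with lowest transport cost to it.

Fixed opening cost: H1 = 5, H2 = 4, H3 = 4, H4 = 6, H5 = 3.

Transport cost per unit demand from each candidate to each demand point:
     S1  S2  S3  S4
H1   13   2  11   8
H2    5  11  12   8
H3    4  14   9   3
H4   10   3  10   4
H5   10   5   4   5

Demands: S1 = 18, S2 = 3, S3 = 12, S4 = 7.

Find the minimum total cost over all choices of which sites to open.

159

Open {H1, H3, H5}: assign each demand point to its cheapest open site.
  S1→H3 18×4=72, S2→H1 3×2=6, S3→H5 12×4=48, S4→H3 7×3=21
  transport cost 147, fixed 12 → total 159.
Compare {H3, H5}: transport cost 156 + fixed 7 = 163.
Compare {H3, H4, H5}: transport cost 150 + fixed 13 = 163.
Compare {H1, H2, H3, H5}: transport cost 147 + fixed 16 = 163.
All other subsets cost ≥ 163. Minimum total cost: 159.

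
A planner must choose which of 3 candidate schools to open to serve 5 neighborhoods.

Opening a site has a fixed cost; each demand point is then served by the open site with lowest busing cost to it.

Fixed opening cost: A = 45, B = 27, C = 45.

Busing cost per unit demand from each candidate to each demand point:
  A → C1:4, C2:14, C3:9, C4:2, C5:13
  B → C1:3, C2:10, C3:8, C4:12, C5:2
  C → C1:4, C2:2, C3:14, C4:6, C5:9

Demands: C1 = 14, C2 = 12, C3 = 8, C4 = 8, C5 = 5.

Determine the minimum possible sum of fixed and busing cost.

Open {B, C}: assign each demand point to its cheapest open site.
  C1→B 14×3=42, C2→C 12×2=24, C3→B 8×8=64, C4→C 8×6=48, C5→B 5×2=10
  busing cost 188, fixed 72 → total 260.
Compare {A, B, C}: busing cost 156 + fixed 117 = 273.
Compare {A, C}: busing cost 213 + fixed 90 = 303.
Compare {A, B}: busing cost 252 + fixed 72 = 324.
All other subsets cost ≥ 273. Minimum total cost: 260.

260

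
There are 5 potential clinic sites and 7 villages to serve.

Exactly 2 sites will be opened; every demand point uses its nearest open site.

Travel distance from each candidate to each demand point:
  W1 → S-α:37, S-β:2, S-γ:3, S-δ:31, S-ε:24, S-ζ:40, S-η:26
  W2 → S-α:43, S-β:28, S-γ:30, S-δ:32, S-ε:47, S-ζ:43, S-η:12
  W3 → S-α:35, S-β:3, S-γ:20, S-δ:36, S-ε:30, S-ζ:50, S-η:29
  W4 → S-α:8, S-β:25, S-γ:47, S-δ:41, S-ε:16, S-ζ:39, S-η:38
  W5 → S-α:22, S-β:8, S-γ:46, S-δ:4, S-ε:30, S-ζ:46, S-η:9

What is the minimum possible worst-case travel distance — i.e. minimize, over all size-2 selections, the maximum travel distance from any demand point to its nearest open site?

Open {W1, W4}.
  Farthest demand point is S-ζ at travel distance 39 (to W4); all others are ≤ 39.
With {W2, W4} the worst case is 39.
With {W3, W4} the worst case is 39.
No size-2 selection achieves below 39.

39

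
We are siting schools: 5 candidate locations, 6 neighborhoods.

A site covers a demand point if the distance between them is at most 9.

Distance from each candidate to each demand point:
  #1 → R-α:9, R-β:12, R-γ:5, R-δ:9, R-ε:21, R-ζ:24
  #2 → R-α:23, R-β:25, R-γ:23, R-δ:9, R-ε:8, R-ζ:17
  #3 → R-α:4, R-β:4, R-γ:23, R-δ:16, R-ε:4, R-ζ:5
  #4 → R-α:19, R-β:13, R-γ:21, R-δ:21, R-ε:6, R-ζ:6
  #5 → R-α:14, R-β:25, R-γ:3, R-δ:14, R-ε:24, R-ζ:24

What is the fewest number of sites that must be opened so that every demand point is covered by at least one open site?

Coverage sets (demand points within 9 of each site):
  #1: {R-α, R-γ, R-δ}
  #2: {R-δ, R-ε}
  #3: {R-α, R-β, R-ε, R-ζ}
  #4: {R-ε, R-ζ}
  #5: {R-γ}
No single site covers all 6 demand points.
But {#1, #3} covers everything, so the minimum is 2.

2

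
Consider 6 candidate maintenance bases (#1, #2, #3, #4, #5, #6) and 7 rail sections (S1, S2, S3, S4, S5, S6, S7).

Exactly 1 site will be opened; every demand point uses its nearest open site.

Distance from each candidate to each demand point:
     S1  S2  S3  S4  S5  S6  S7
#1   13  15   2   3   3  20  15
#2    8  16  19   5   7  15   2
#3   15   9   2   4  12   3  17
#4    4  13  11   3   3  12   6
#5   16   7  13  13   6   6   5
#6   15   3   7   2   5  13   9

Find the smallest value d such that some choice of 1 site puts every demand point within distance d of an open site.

13

Open {#4}.
  Farthest demand point is S2 at distance 13 (to #4); all others are ≤ 13.
With {#6} the worst case is 15.
With {#5} the worst case is 16.
No size-1 selection achieves below 13.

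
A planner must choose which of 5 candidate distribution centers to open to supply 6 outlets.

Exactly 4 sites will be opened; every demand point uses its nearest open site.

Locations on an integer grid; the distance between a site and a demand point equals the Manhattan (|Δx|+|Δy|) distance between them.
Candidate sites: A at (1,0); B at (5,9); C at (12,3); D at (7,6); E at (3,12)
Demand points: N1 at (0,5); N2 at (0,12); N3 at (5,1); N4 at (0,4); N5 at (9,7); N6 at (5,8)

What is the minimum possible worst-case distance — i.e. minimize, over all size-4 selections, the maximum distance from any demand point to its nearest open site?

6

Open {A, B, C, E}.
  Farthest demand point is N1 at distance 6 (to A); all others are ≤ 6.
With {A, B, D, E} the worst case is 6.
With {A, C, D, E} the worst case is 6.
No size-4 selection achieves below 6.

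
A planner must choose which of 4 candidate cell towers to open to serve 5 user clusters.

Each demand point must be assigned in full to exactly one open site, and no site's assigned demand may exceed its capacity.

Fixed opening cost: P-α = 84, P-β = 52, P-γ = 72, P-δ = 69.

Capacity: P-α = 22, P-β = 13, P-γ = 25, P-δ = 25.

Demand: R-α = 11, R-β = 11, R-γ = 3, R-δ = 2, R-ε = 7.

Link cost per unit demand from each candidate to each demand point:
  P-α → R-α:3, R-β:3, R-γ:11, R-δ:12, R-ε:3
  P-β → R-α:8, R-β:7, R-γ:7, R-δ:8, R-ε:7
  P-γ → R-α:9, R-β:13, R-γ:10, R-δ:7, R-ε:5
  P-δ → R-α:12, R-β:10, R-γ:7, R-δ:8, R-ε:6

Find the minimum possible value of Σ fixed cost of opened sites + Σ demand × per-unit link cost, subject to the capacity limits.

Open {P-α, P-β}; cheapest assignment that respects the capacities:
  P-α (cap 22, load 22): R-α, R-β — cost 11×3 + 11×3 = 66
  P-β (cap 13, load 12): R-γ, R-δ, R-ε — cost 3×7 + 2×8 + 7×7 = 86
  Shipping 152, fixed 136 → total 288.
  Any other capacity-feasible assignment to {P-α, P-β} ships for at least 152.
Compare {P-α, P-δ}: its best feasible assignment gives total 298.
Compare {P-α, P-γ}: its best feasible assignment gives total 301.
Every other set of open sites that can feasibly serve all demand totals ≥ 298 even under its best assignment. Minimum: 288.

288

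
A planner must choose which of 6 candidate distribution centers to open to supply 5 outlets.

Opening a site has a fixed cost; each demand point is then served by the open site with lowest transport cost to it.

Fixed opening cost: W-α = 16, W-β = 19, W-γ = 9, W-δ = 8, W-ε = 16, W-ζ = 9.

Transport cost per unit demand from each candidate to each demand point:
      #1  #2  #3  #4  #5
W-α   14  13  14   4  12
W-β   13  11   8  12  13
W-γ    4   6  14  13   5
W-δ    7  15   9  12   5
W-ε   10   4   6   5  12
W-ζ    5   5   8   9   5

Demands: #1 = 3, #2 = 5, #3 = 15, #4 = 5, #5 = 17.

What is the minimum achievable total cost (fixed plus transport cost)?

Open {W-γ, W-ε}: assign each demand point to its cheapest open site.
  #1→W-γ 3×4=12, #2→W-ε 5×4=20, #3→W-ε 15×6=90, #4→W-ε 5×5=25, #5→W-γ 17×5=85
  transport cost 232, fixed 25 → total 257.
Compare {W-ε, W-ζ}: transport cost 235 + fixed 25 = 260.
Compare {W-δ, W-ε}: transport cost 241 + fixed 24 = 265.
Compare {W-γ, W-δ, W-ε}: transport cost 232 + fixed 33 = 265.
All other subsets cost ≥ 260. Minimum total cost: 257.

257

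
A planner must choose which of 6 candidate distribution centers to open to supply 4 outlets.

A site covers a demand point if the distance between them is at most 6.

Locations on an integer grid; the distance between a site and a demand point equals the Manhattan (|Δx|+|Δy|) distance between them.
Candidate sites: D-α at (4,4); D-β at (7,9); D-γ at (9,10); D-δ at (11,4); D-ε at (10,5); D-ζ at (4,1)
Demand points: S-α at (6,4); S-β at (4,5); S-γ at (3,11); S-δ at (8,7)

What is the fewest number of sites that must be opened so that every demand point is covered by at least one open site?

2

Coverage sets (demand points within 6 of each site):
  D-α: {S-α, S-β}
  D-β: {S-α, S-γ, S-δ}
  D-γ: {S-δ}
  D-δ: {S-α, S-δ}
  D-ε: {S-α, S-β, S-δ}
  D-ζ: {S-α, S-β}
No single site covers all 4 demand points.
But {D-α, D-β} covers everything, so the minimum is 2.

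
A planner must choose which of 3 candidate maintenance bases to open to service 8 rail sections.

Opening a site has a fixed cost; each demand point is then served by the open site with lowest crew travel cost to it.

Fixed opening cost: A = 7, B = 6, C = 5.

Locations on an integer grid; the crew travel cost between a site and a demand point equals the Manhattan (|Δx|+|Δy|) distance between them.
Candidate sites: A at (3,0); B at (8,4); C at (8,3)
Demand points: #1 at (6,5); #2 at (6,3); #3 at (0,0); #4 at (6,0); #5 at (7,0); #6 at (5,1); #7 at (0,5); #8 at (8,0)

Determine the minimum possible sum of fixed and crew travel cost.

42

Open {A, C}: assign each demand point to its cheapest open site.
  #1→C 4, #2→C 2, #3→A 3, #4→A 3, #5→A 4, #6→A 3, #7→A 8, #8→C 3
  crew travel cost 30, fixed 12 → total 42.
Compare {A, B}: crew travel cost 31 + fixed 13 = 44.
Compare {A}: crew travel cost 40 + fixed 7 = 47.
Compare {A, B, C}: crew travel cost 29 + fixed 18 = 47.
All other subsets cost ≥ 44. Minimum total cost: 42.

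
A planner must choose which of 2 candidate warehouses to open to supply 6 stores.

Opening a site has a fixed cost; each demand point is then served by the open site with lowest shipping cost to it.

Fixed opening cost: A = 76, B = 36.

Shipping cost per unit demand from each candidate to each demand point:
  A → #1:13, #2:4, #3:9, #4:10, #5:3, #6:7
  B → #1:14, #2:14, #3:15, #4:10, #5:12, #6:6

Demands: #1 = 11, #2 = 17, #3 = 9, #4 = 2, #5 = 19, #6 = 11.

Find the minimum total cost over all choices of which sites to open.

522

Open {A}: assign each demand point to its cheapest open site.
  #1→A 11×13=143, #2→A 17×4=68, #3→A 9×9=81, #4→A 2×10=20, #5→A 19×3=57, #6→A 11×7=77
  shipping cost 446, fixed 76 → total 522.
Compare {A, B}: shipping cost 435 + fixed 112 = 547.
Compare {B}: shipping cost 841 + fixed 36 = 877.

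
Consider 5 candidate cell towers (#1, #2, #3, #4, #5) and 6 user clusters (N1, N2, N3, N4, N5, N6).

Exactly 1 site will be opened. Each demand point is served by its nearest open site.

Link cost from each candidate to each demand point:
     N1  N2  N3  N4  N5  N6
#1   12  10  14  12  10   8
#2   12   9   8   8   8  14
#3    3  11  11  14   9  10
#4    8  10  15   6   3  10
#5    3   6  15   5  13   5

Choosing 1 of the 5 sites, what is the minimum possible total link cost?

47

Open {#5}.
  N1→#5 3, N2→#5 6, N3→#5 15, N4→#5 5, N5→#5 13, N6→#5 5  ⇒ total 47.
Compare {#4}: total 52.
Compare {#3}: total 58.
No size-1 selection does better; minimum is 47.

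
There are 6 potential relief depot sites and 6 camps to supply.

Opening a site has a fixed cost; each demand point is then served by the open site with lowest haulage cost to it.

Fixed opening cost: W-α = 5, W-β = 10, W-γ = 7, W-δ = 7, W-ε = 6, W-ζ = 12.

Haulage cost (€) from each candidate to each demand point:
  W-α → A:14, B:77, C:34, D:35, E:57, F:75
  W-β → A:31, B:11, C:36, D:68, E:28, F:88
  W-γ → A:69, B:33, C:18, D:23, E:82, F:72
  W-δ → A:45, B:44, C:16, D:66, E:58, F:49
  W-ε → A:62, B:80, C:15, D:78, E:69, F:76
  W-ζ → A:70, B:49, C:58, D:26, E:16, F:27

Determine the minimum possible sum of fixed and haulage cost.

142

Open {W-α, W-β, W-ε, W-ζ}: assign each demand point to its cheapest open site.
  A→W-α 14, B→W-β 11, C→W-ε 15, D→W-ζ 26, E→W-ζ 16, F→W-ζ 27
  haulage cost 109, fixed 33 → total 142.
Compare {W-α, W-β, W-γ, W-ζ}: haulage cost 109 + fixed 34 = 143.
Compare {W-α, W-β, W-δ, W-ζ}: haulage cost 110 + fixed 34 = 144.
Compare {W-α, W-β, W-γ, W-ε, W-ζ}: haulage cost 106 + fixed 40 = 146.
All other subsets cost ≥ 143. Minimum total cost: 142.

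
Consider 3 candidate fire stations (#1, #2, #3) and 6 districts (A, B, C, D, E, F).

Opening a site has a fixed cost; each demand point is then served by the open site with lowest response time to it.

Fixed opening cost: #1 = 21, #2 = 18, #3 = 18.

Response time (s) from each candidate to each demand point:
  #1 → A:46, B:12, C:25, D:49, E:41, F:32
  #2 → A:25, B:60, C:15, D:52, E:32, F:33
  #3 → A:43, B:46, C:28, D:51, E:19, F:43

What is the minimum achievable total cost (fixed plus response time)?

204

Open {#1, #2}: assign each demand point to its cheapest open site.
  A→#2 25, B→#1 12, C→#2 15, D→#1 49, E→#2 32, F→#1 32
  response time 165, fixed 39 → total 204.
Compare {#1, #2, #3}: response time 152 + fixed 57 = 209.
Compare {#1, #3}: response time 180 + fixed 39 = 219.
Compare {#2, #3}: response time 189 + fixed 36 = 225.
All other subsets cost ≥ 209. Minimum total cost: 204.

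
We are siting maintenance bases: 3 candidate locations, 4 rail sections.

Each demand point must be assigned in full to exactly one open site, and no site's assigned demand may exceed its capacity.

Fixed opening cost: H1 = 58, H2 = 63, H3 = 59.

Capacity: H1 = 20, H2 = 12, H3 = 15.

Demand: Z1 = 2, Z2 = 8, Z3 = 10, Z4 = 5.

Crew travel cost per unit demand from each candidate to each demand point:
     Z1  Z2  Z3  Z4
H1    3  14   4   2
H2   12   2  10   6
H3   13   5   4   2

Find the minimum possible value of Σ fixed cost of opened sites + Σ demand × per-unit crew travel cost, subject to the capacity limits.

Open {H1, H2}; cheapest assignment that respects the capacities:
  H1 (cap 20, load 17): Z1, Z3, Z4 — cost 2×3 + 10×4 + 5×2 = 56
  H2 (cap 12, load 8): Z2 — cost 8×2 = 16
  Shipping 72, fixed 121 → total 193.
  Any other capacity-feasible assignment to {H1, H2} ships for at least 72.
Compare {H2, H3}: its best feasible assignment gives total 212.
Compare {H1, H3}: its best feasible assignment gives total 213.
Every other set of open sites that can feasibly serve all demand totals ≥ 212 even under its best assignment. Minimum: 193.

193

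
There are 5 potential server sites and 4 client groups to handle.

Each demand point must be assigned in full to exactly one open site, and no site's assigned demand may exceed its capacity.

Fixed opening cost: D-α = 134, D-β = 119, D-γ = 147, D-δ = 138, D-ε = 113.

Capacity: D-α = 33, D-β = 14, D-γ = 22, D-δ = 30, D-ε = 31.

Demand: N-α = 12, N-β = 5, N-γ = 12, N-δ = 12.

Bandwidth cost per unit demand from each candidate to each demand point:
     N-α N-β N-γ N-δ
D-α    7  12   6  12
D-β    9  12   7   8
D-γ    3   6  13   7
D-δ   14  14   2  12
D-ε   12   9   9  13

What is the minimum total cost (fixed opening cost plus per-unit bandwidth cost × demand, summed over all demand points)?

Open {D-γ, D-δ}; cheapest assignment that respects the capacities:
  D-γ (cap 22, load 17): N-α, N-β — cost 12×3 + 5×6 = 66
  D-δ (cap 30, load 24): N-γ, N-δ — cost 12×2 + 12×12 = 168
  Shipping 234, fixed 285 → total 519.
  Any other capacity-feasible assignment to {D-γ, D-δ} ships for at least 234.
Compare {D-α, D-γ}: its best feasible assignment gives total 551.
Compare {D-α, D-β}: its best feasible assignment gives total 565.
Every other set of open sites that can feasibly serve all demand totals ≥ 551 even under its best assignment. Minimum: 519.

519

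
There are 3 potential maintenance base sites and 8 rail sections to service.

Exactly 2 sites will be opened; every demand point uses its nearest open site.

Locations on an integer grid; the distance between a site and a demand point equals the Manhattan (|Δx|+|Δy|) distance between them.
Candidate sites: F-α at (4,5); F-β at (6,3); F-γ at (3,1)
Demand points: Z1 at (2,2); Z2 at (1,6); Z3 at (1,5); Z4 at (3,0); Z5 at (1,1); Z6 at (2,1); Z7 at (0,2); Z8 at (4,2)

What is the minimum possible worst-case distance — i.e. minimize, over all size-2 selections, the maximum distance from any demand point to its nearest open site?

Open {F-α, F-γ}.
  Farthest demand point is Z2 at distance 4 (to F-α); all others are ≤ 4.
With {F-α, F-β} the worst case is 7.
With {F-β, F-γ} the worst case is 7.
No size-2 selection achieves below 4.

4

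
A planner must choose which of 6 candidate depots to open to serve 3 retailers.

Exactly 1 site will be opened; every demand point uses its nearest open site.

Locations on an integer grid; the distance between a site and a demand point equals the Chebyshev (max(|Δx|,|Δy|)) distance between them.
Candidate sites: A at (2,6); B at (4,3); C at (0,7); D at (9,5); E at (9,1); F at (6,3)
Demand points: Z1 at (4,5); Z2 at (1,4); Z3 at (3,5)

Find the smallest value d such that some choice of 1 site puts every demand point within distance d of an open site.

2

Open {A}.
  Farthest demand point is Z1 at distance 2 (to A); all others are ≤ 2.
With {B} the worst case is 3.
With {C} the worst case is 4.
No size-1 selection achieves below 2.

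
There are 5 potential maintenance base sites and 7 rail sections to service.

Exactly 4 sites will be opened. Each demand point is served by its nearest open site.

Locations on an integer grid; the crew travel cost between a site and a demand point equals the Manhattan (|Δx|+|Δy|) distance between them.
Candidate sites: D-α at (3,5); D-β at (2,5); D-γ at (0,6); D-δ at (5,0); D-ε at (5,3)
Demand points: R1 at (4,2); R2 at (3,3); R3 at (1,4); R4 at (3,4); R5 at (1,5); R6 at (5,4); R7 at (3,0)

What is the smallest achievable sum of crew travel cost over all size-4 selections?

Open {D-α, D-β, D-δ, D-ε}.
  R1→D-ε 2, R2→D-α 2, R3→D-β 2, R4→D-α 1, R5→D-β 1, R6→D-ε 1, R7→D-δ 2  ⇒ total 11.
Compare {D-β, D-γ, D-δ, D-ε}: total 12.
Compare {D-α, D-γ, D-δ, D-ε}: total 13.
No size-4 selection does better; minimum is 11.

11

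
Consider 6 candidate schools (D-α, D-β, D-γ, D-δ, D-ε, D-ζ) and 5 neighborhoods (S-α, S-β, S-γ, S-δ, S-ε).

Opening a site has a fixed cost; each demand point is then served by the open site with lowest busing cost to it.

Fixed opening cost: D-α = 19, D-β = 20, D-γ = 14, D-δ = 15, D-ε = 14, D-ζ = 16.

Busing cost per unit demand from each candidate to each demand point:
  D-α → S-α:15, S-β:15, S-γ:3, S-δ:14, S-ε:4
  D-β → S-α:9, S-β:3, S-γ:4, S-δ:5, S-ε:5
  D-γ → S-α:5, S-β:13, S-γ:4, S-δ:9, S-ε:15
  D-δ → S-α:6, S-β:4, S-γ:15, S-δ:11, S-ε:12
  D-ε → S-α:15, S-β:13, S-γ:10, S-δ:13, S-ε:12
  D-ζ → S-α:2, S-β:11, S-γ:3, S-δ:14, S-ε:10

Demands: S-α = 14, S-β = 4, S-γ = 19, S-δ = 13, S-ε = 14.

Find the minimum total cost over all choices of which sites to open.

268

Open {D-β, D-ζ}: assign each demand point to its cheapest open site.
  S-α→D-ζ 14×2=28, S-β→D-β 4×3=12, S-γ→D-ζ 19×3=57, S-δ→D-β 13×5=65, S-ε→D-β 14×5=70
  busing cost 232, fixed 36 → total 268.
Compare {D-α, D-β, D-ζ}: busing cost 218 + fixed 55 = 273.
Compare {D-β, D-γ, D-ζ}: busing cost 232 + fixed 50 = 282.
Compare {D-β, D-ε, D-ζ}: busing cost 232 + fixed 50 = 282.
All other subsets cost ≥ 273. Minimum total cost: 268.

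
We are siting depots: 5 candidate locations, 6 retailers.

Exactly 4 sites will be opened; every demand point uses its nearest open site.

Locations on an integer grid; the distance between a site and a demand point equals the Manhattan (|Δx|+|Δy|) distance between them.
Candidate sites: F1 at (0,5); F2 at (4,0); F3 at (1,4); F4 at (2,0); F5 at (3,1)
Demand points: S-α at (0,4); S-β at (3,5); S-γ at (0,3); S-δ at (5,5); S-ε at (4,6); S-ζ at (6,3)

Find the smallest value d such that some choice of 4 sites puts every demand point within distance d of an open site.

Open {F1, F2, F3, F4}.
  Farthest demand point is S-δ at distance 5 (to F1); all others are ≤ 5.
With {F1, F2, F3, F5} the worst case is 5.
With {F1, F2, F4, F5} the worst case is 5.
No size-4 selection achieves below 5.

5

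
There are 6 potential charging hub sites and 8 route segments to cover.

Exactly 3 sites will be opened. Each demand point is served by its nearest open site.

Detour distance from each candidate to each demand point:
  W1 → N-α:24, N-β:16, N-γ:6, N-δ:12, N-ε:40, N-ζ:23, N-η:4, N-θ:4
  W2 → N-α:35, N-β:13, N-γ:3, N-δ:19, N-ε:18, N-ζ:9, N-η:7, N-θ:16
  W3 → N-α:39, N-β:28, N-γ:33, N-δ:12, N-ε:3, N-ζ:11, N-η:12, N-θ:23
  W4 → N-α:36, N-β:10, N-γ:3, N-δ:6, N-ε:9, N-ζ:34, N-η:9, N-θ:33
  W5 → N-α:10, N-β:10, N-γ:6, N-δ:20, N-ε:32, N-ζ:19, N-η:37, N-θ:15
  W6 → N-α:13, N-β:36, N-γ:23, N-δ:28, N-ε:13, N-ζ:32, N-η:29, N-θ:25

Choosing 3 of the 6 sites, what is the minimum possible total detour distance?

Open {W1, W3, W5}.
  N-α→W5 10, N-β→W5 10, N-γ→W1 6, N-δ→W1 12, N-ε→W3 3, N-ζ→W3 11, N-η→W1 4, N-θ→W1 4  ⇒ total 60.
Compare {W1, W3, W4}: total 65.
Compare {W1, W4, W5}: total 65.
No size-3 selection does better; minimum is 60.

60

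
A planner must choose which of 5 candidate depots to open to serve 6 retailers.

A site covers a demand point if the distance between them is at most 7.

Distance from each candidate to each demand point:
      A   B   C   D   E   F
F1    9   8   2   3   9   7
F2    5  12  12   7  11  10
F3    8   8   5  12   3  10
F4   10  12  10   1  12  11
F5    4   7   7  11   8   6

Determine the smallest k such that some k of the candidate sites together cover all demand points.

3

Coverage sets (demand points within 7 of each site):
  F1: {C, D, F}
  F2: {A, D}
  F3: {C, E}
  F4: {D}
  F5: {A, B, C, F}
No 2 sites suffice: every size-2 union leaves at least one demand point uncovered.
But {F1, F3, F5} covers everything, so the minimum is 3.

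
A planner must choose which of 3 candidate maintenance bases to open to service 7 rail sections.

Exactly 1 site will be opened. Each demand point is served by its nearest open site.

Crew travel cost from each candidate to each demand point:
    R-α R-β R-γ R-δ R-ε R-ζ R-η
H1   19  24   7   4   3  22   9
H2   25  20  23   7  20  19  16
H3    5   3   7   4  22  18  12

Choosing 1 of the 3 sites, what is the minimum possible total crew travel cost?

71

Open {H3}.
  R-α→H3 5, R-β→H3 3, R-γ→H3 7, R-δ→H3 4, R-ε→H3 22, R-ζ→H3 18, R-η→H3 12  ⇒ total 71.
Compare {H1}: total 88.
Compare {H2}: total 130.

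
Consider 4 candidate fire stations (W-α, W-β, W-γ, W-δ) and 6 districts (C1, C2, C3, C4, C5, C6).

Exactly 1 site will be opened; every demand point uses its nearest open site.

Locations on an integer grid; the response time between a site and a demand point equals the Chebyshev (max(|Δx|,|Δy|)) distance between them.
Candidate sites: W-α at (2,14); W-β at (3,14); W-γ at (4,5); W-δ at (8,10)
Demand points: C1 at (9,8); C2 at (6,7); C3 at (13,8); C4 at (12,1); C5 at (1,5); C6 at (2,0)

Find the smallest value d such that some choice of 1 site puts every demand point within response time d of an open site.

9

Open {W-γ}.
  Farthest demand point is C3 at response time 9 (to W-γ); all others are ≤ 9.
With {W-δ} the worst case is 10.
With {W-α} the worst case is 14.
No size-1 selection achieves below 9.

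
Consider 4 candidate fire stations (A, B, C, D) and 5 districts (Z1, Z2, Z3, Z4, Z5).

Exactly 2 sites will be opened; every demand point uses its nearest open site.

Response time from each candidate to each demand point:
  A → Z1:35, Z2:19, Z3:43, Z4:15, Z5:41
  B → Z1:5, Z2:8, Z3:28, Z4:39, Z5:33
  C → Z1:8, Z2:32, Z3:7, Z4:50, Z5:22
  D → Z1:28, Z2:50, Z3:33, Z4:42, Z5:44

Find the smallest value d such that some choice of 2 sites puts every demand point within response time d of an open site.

Open {A, C}.
  Farthest demand point is Z5 at response time 22 (to C); all others are ≤ 22.
With {A, B} the worst case is 33.
With {B, C} the worst case is 39.
No size-2 selection achieves below 22.

22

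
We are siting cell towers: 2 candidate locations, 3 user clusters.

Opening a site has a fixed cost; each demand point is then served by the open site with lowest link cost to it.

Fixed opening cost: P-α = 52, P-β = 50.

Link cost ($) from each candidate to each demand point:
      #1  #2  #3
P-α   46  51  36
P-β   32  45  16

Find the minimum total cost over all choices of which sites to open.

143

Open {P-β}: assign each demand point to its cheapest open site.
  #1→P-β 32, #2→P-β 45, #3→P-β 16
  link cost 93, fixed 50 → total 143.
Compare {P-α}: link cost 133 + fixed 52 = 185.
Compare {P-α, P-β}: link cost 93 + fixed 102 = 195.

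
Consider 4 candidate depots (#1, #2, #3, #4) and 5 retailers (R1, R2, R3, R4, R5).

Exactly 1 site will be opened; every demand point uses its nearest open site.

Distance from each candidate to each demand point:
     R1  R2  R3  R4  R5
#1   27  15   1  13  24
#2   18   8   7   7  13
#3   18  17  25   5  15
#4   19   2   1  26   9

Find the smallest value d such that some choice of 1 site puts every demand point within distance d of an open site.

18

Open {#2}.
  Farthest demand point is R1 at distance 18 (to #2); all others are ≤ 18.
With {#3} the worst case is 25.
With {#4} the worst case is 26.
No size-1 selection achieves below 18.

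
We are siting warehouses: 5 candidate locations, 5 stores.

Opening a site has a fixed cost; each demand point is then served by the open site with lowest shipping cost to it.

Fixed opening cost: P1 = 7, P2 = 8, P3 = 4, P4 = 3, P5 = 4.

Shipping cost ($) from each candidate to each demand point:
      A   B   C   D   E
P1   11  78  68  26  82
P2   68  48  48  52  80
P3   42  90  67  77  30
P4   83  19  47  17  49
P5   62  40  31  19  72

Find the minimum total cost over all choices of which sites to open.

126

Open {P1, P3, P4, P5}: assign each demand point to its cheapest open site.
  A→P1 11, B→P4 19, C→P5 31, D→P4 17, E→P3 30
  shipping cost 108, fixed 18 → total 126.
Compare {P1, P2, P3, P4, P5}: shipping cost 108 + fixed 26 = 134.
Compare {P1, P3, P4}: shipping cost 124 + fixed 14 = 138.
Compare {P1, P4, P5}: shipping cost 127 + fixed 14 = 141.
All other subsets cost ≥ 134. Minimum total cost: 126.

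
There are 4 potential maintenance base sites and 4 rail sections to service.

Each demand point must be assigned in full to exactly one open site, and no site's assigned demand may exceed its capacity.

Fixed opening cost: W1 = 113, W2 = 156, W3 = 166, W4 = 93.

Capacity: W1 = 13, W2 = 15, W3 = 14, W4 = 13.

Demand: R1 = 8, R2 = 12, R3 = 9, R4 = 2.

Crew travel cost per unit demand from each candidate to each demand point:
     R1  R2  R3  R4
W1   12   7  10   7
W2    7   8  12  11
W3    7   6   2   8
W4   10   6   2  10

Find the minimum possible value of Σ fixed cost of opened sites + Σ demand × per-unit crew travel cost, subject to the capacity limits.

540

Open {W1, W2, W4}; cheapest assignment that respects the capacities:
  W1 (cap 13, load 12): R2 — cost 12×7 = 84
  W2 (cap 15, load 8): R1 — cost 8×7 = 56
  W4 (cap 13, load 11): R3, R4 — cost 9×2 + 2×10 = 38
  Shipping 178, fixed 362 → total 540.
  Any other capacity-feasible assignment to {W1, W2, W4} ships for at least 178.
Compare {W1, W3, W4}: its best feasible assignment gives total 546.
Compare {W2, W3, W4}: its best feasible assignment gives total 577.
Every other set of open sites that can feasibly serve all demand totals ≥ 546 even under its best assignment. Minimum: 540.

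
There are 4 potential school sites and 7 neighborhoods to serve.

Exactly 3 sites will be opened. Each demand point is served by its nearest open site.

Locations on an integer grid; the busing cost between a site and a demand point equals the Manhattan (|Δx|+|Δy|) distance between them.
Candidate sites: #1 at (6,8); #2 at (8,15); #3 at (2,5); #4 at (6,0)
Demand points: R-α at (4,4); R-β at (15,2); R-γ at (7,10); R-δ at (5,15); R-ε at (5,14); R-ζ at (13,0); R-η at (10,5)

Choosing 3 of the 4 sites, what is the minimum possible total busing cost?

Open {#1, #2, #4}.
  R-α→#1 6, R-β→#4 11, R-γ→#1 3, R-δ→#2 3, R-ε→#2 4, R-ζ→#4 7, R-η→#1 7  ⇒ total 41.
Compare {#2, #3, #4}: total 42.
Compare {#1, #3, #4}: total 46.
No size-3 selection does better; minimum is 41.

41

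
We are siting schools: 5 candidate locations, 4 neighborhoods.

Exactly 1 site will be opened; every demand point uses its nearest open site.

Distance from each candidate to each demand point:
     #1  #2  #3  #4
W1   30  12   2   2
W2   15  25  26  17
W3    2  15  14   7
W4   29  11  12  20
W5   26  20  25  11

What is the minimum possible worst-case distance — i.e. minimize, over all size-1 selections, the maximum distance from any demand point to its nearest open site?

15

Open {W3}.
  Farthest demand point is #2 at distance 15 (to W3); all others are ≤ 15.
With {W2} the worst case is 26.
With {W5} the worst case is 26.
No size-1 selection achieves below 15.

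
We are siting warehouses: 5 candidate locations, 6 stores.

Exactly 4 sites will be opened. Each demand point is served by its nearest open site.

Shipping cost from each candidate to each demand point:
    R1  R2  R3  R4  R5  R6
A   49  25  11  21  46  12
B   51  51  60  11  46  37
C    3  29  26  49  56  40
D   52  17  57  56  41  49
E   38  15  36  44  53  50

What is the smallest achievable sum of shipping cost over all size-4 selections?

95

Open {A, B, C, D}.
  R1→C 3, R2→D 17, R3→A 11, R4→B 11, R5→D 41, R6→A 12  ⇒ total 95.
Compare {A, B, C, E}: total 98.
Compare {A, C, D, E}: total 103.
No size-4 selection does better; minimum is 95.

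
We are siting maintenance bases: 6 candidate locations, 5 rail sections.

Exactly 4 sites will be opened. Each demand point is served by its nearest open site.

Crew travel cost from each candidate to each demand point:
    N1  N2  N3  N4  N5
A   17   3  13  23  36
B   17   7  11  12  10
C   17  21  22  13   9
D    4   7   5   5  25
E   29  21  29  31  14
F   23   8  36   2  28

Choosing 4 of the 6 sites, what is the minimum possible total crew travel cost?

Open {A, C, D, F}.
  N1→D 4, N2→A 3, N3→D 5, N4→F 2, N5→C 9  ⇒ total 23.
Compare {A, B, D, F}: total 24.
Compare {A, B, C, D}: total 26.
No size-4 selection does better; minimum is 23.

23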